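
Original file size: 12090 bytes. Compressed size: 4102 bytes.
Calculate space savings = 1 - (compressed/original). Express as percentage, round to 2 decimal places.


ratio = compressed/original = 4102/12090 = 0.339289
savings = 1 - ratio = 1 - 0.339289 = 0.660711
as a percentage: 0.660711 * 100 = 66.07%

Space savings = 1 - 4102/12090 = 66.07%


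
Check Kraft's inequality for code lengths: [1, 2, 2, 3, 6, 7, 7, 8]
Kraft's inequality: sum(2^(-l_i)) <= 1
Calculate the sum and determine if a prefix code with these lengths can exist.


Sum = 2^(-1) + 2^(-2) + 2^(-2) + 2^(-3) + 2^(-6) + 2^(-7) + 2^(-7) + 2^(-8)
    = 0.5 + 0.25 + 0.25 + 0.125 + 0.015625 + 0.0078125 + 0.0078125 + 0.00390625
    = 297/256 = 1.16015625
Since 1.16015625 > 1, Kraft's inequality is NOT satisfied.
A prefix code with these lengths CANNOT exist.

Kraft sum = 1.16015625. Not satisfied.


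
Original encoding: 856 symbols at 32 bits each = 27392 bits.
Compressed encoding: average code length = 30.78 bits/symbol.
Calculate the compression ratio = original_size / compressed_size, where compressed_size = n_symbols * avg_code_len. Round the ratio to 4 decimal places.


original_size = n_symbols * orig_bits = 856 * 32 = 27392 bits
compressed_size = n_symbols * avg_code_len = 856 * 30.78 = 26347.68 bits
ratio = original_size / compressed_size = 27392 / 26347.68 = 1.0396

Compression ratio = 1.0396


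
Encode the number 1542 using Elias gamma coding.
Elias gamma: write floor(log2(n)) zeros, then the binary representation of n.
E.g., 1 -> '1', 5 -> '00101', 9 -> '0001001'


num_bits = floor(log2(1542)) + 1 = 11
leading_zeros = num_bits - 1 = 10
binary(1542) = 11000000110

Elias gamma(1542) = '0000000000' + '11000000110' = 000000000011000000110 (21 bits)


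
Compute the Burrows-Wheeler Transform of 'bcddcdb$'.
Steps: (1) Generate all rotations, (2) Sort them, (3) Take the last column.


Rotations (sorted):
  0: $bcddcdb -> last char: b
  1: b$bcddcd -> last char: d
  2: bcddcdb$ -> last char: $
  3: cdb$bcdd -> last char: d
  4: cddcdb$b -> last char: b
  5: db$bcddc -> last char: c
  6: dcdb$bcd -> last char: d
  7: ddcdb$bc -> last char: c


BWT = bd$dbcdc


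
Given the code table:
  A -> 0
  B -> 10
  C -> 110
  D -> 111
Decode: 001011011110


Decoding:
0 -> A
0 -> A
10 -> B
110 -> C
111 -> D
10 -> B


Result: AABCDB


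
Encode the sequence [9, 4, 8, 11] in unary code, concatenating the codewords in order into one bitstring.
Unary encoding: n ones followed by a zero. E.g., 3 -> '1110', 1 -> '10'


Encode each number as n ones followed by a terminating 0:
  9 -> 1111111110 (10 bits)
  4 -> 11110 (5 bits)
  8 -> 111111110 (9 bits)
  11 -> 111111111110 (12 bits)
Total length = 10 + 5 + 9 + 12 = 36 bits.

Unary([9, 4, 8, 11]) = 111111111011110111111110111111111110 (36 bits)


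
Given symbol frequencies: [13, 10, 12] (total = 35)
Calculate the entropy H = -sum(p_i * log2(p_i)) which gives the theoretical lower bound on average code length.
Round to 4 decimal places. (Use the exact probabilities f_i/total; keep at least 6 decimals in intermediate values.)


Per-symbol terms -p_i * log2(p_i) with p_i = f_i/35:
  p = 13/35 = 0.371429: log2(p) = -1.428843, -p*log2(p) = 0.530713
  p = 10/35 = 0.285714: log2(p) = -1.807355, -p*log2(p) = 0.516387
  p = 12/35 = 0.342857: log2(p) = -1.544321, -p*log2(p) = 0.529481
H = 0.530713 + 0.516387 + 0.529481 = 1.576581

H = 1.5766 bits/symbol


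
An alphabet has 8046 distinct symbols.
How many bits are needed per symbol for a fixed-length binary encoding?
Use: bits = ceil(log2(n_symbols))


log2(8046) = 12.9741
Bracket: 2^12 = 4096 < 8046 <= 2^13 = 8192
So ceil(log2(8046)) = 13

bits = ceil(log2(8046)) = ceil(12.9741) = 13 bits


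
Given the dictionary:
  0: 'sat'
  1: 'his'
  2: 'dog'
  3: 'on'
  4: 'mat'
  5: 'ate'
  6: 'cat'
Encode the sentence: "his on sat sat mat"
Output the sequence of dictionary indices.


Look up each word in the dictionary:
  'his' -> 1
  'on' -> 3
  'sat' -> 0
  'sat' -> 0
  'mat' -> 4

Encoded: [1, 3, 0, 0, 4]


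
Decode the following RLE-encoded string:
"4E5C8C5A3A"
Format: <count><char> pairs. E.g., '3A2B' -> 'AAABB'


Expanding each <count><char> pair:
  4E -> 'EEEE'
  5C -> 'CCCCC'
  8C -> 'CCCCCCCC'
  5A -> 'AAAAA'
  3A -> 'AAA'

Decoded = EEEECCCCCCCCCCCCCAAAAAAAA


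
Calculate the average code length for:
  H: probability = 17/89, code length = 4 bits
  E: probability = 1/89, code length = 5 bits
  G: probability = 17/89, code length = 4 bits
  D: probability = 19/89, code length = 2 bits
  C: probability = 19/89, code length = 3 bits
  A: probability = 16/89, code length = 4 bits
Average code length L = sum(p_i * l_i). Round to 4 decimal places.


Weighted contributions p_i * l_i:
  H: (17/89) * 4 = 68/89
  E: (1/89) * 5 = 5/89
  G: (17/89) * 4 = 68/89
  D: (19/89) * 2 = 38/89
  C: (19/89) * 3 = 57/89
  A: (16/89) * 4 = 64/89
Sum = (68 + 5 + 68 + 38 + 57 + 64)/89 = 300/89

L = 300/89 = 3.3708 bits/symbol


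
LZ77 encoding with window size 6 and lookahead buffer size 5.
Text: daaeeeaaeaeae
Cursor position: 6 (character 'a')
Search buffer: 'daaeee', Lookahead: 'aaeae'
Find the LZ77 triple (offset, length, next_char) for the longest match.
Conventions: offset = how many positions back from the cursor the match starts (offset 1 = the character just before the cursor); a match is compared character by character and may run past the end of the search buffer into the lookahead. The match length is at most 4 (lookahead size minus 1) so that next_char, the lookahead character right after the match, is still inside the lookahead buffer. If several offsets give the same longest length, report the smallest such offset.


Try each offset into the search buffer:
  offset=1 (pos 5, char 'e'): match length 0
  offset=2 (pos 4, char 'e'): match length 0
  offset=3 (pos 3, char 'e'): match length 0
  offset=4 (pos 2, char 'a'): match length 1
  offset=5 (pos 1, char 'a'): match length 3
  offset=6 (pos 0, char 'd'): match length 0
Longest match has length 3 at offset 5.
next_char = character at position 6 + 3 = 9 -> 'a'

Best match: offset=5, length=3 (matching 'aae' starting at position 1)
LZ77 triple: (5, 3, 'a')


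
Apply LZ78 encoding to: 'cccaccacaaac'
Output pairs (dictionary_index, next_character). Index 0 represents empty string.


LZ78 encoding steps:
Dictionary: {0: ''}
Step 1: w='' (idx 0), next='c' -> output (0, 'c'), add 'c' as idx 1
Step 2: w='c' (idx 1), next='c' -> output (1, 'c'), add 'cc' as idx 2
Step 3: w='' (idx 0), next='a' -> output (0, 'a'), add 'a' as idx 3
Step 4: w='cc' (idx 2), next='a' -> output (2, 'a'), add 'cca' as idx 4
Step 5: w='c' (idx 1), next='a' -> output (1, 'a'), add 'ca' as idx 5
Step 6: w='a' (idx 3), next='a' -> output (3, 'a'), add 'aa' as idx 6
Step 7: w='c' (idx 1), end of input -> output (1, '')


Encoded: [(0, 'c'), (1, 'c'), (0, 'a'), (2, 'a'), (1, 'a'), (3, 'a'), (1, '')]


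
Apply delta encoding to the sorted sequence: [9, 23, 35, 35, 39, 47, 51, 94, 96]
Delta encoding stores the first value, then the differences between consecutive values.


First value: 9
Deltas:
  23 - 9 = 14
  35 - 23 = 12
  35 - 35 = 0
  39 - 35 = 4
  47 - 39 = 8
  51 - 47 = 4
  94 - 51 = 43
  96 - 94 = 2


Delta encoded: [9, 14, 12, 0, 4, 8, 4, 43, 2]


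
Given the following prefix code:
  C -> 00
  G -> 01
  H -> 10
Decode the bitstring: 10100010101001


Decoding step by step:
Bits 10 -> H
Bits 10 -> H
Bits 00 -> C
Bits 10 -> H
Bits 10 -> H
Bits 10 -> H
Bits 01 -> G


Decoded message: HHCHHHG


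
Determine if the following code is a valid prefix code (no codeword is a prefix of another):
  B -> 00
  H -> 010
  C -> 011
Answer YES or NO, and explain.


Checking each pair (does one codeword prefix another?):
  B='00' vs H='010': no prefix
  B='00' vs C='011': no prefix
  H='010' vs B='00': no prefix
  H='010' vs C='011': no prefix
  C='011' vs B='00': no prefix
  C='011' vs H='010': no prefix
No violation found over all pairs.

YES -- this is a valid prefix code. No codeword is a prefix of any other codeword.


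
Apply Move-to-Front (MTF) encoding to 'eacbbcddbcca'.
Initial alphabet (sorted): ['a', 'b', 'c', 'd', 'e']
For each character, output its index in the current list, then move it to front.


MTF encoding:
'e': index 4 in ['a', 'b', 'c', 'd', 'e'] -> ['e', 'a', 'b', 'c', 'd']
'a': index 1 in ['e', 'a', 'b', 'c', 'd'] -> ['a', 'e', 'b', 'c', 'd']
'c': index 3 in ['a', 'e', 'b', 'c', 'd'] -> ['c', 'a', 'e', 'b', 'd']
'b': index 3 in ['c', 'a', 'e', 'b', 'd'] -> ['b', 'c', 'a', 'e', 'd']
'b': index 0 in ['b', 'c', 'a', 'e', 'd'] -> ['b', 'c', 'a', 'e', 'd']
'c': index 1 in ['b', 'c', 'a', 'e', 'd'] -> ['c', 'b', 'a', 'e', 'd']
'd': index 4 in ['c', 'b', 'a', 'e', 'd'] -> ['d', 'c', 'b', 'a', 'e']
'd': index 0 in ['d', 'c', 'b', 'a', 'e'] -> ['d', 'c', 'b', 'a', 'e']
'b': index 2 in ['d', 'c', 'b', 'a', 'e'] -> ['b', 'd', 'c', 'a', 'e']
'c': index 2 in ['b', 'd', 'c', 'a', 'e'] -> ['c', 'b', 'd', 'a', 'e']
'c': index 0 in ['c', 'b', 'd', 'a', 'e'] -> ['c', 'b', 'd', 'a', 'e']
'a': index 3 in ['c', 'b', 'd', 'a', 'e'] -> ['a', 'c', 'b', 'd', 'e']


Output: [4, 1, 3, 3, 0, 1, 4, 0, 2, 2, 0, 3]


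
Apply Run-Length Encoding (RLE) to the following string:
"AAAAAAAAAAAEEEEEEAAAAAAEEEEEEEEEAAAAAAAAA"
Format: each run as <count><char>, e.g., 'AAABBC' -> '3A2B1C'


Scanning runs left to right:
  i=0: run of 'A' x 11 -> '11A'
  i=11: run of 'E' x 6 -> '6E'
  i=17: run of 'A' x 6 -> '6A'
  i=23: run of 'E' x 9 -> '9E'
  i=32: run of 'A' x 9 -> '9A'

RLE = 11A6E6A9E9A


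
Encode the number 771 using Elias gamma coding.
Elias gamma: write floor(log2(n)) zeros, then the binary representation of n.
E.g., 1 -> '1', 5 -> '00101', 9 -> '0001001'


num_bits = floor(log2(771)) + 1 = 10
leading_zeros = num_bits - 1 = 9
binary(771) = 1100000011

Elias gamma(771) = '000000000' + '1100000011' = 0000000001100000011 (19 bits)


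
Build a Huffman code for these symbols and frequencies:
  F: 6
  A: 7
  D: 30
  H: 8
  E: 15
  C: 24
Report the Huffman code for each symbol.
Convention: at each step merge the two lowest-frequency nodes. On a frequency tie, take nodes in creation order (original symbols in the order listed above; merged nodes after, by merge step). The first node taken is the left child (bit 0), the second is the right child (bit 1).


Huffman tree construction:
Step 1: Merge F(6) + A(7) = 13
Step 2: Merge H(8) + (F+A)(13) = 21
Step 3: Merge E(15) + (H+(F+A))(21) = 36
Step 4: Merge C(24) + D(30) = 54
Step 5: Merge (E+(H+(F+A)))(36) + (C+D)(54) = 90
Read each symbol's code off the tree from the root (left child = 0, right child = 1).

Codes:
  F: 0110 (length 4)
  A: 0111 (length 4)
  D: 11 (length 2)
  H: 010 (length 3)
  E: 00 (length 2)
  C: 10 (length 2)
Average code length: 214/90 = 2.3778 bits/symbol


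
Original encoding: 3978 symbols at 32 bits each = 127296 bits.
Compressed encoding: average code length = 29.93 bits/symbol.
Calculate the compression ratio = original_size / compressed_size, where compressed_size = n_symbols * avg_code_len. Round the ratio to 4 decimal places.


original_size = n_symbols * orig_bits = 3978 * 32 = 127296 bits
compressed_size = n_symbols * avg_code_len = 3978 * 29.93 = 119061.54 bits
ratio = original_size / compressed_size = 127296 / 119061.54 = 1.0692

Compression ratio = 1.0692


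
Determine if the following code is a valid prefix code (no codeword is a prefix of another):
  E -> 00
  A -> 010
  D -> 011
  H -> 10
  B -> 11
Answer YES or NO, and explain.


Checking each pair (does one codeword prefix another?):
  E='00' vs A='010': no prefix
  E='00' vs D='011': no prefix
  E='00' vs H='10': no prefix
  E='00' vs B='11': no prefix
  A='010' vs E='00': no prefix
  A='010' vs D='011': no prefix
  A='010' vs H='10': no prefix
  A='010' vs B='11': no prefix
  D='011' vs E='00': no prefix
  D='011' vs A='010': no prefix
  D='011' vs H='10': no prefix
  D='011' vs B='11': no prefix
  H='10' vs E='00': no prefix
  H='10' vs A='010': no prefix
  H='10' vs D='011': no prefix
  H='10' vs B='11': no prefix
  B='11' vs E='00': no prefix
  B='11' vs A='010': no prefix
  B='11' vs D='011': no prefix
  B='11' vs H='10': no prefix
No violation found over all pairs.

YES -- this is a valid prefix code. No codeword is a prefix of any other codeword.


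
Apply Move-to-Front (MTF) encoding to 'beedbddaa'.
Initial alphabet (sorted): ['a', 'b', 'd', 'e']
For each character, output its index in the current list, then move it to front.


MTF encoding:
'b': index 1 in ['a', 'b', 'd', 'e'] -> ['b', 'a', 'd', 'e']
'e': index 3 in ['b', 'a', 'd', 'e'] -> ['e', 'b', 'a', 'd']
'e': index 0 in ['e', 'b', 'a', 'd'] -> ['e', 'b', 'a', 'd']
'd': index 3 in ['e', 'b', 'a', 'd'] -> ['d', 'e', 'b', 'a']
'b': index 2 in ['d', 'e', 'b', 'a'] -> ['b', 'd', 'e', 'a']
'd': index 1 in ['b', 'd', 'e', 'a'] -> ['d', 'b', 'e', 'a']
'd': index 0 in ['d', 'b', 'e', 'a'] -> ['d', 'b', 'e', 'a']
'a': index 3 in ['d', 'b', 'e', 'a'] -> ['a', 'd', 'b', 'e']
'a': index 0 in ['a', 'd', 'b', 'e'] -> ['a', 'd', 'b', 'e']


Output: [1, 3, 0, 3, 2, 1, 0, 3, 0]


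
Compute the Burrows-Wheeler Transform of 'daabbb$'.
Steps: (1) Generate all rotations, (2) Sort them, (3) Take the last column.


Rotations (sorted):
  0: $daabbb -> last char: b
  1: aabbb$d -> last char: d
  2: abbb$da -> last char: a
  3: b$daabb -> last char: b
  4: bb$daab -> last char: b
  5: bbb$daa -> last char: a
  6: daabbb$ -> last char: $


BWT = bdabba$


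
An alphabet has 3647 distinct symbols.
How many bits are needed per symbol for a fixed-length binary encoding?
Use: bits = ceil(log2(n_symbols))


log2(3647) = 11.8325
Bracket: 2^11 = 2048 < 3647 <= 2^12 = 4096
So ceil(log2(3647)) = 12

bits = ceil(log2(3647)) = ceil(11.8325) = 12 bits


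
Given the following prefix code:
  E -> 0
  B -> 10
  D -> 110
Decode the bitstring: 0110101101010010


Decoding step by step:
Bits 0 -> E
Bits 110 -> D
Bits 10 -> B
Bits 110 -> D
Bits 10 -> B
Bits 10 -> B
Bits 0 -> E
Bits 10 -> B


Decoded message: EDBDBBEB


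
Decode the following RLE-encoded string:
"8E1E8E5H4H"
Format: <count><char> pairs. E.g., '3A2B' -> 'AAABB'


Expanding each <count><char> pair:
  8E -> 'EEEEEEEE'
  1E -> 'E'
  8E -> 'EEEEEEEE'
  5H -> 'HHHHH'
  4H -> 'HHHH'

Decoded = EEEEEEEEEEEEEEEEEHHHHHHHHH


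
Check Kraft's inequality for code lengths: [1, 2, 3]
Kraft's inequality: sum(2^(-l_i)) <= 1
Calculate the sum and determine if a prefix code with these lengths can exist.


Sum = 2^(-1) + 2^(-2) + 2^(-3)
    = 0.5 + 0.25 + 0.125
    = 7/8 = 0.875
Since 0.875 <= 1, Kraft's inequality IS satisfied.
A prefix code with these lengths CAN exist.

Kraft sum = 0.875. Satisfied.


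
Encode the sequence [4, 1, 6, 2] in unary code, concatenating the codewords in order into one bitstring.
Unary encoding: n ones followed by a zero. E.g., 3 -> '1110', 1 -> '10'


Encode each number as n ones followed by a terminating 0:
  4 -> 11110 (5 bits)
  1 -> 10 (2 bits)
  6 -> 1111110 (7 bits)
  2 -> 110 (3 bits)
Total length = 5 + 2 + 7 + 3 = 17 bits.

Unary([4, 1, 6, 2]) = 11110101111110110 (17 bits)


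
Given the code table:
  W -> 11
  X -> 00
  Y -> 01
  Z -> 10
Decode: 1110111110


Decoding:
11 -> W
10 -> Z
11 -> W
11 -> W
10 -> Z


Result: WZWWZ


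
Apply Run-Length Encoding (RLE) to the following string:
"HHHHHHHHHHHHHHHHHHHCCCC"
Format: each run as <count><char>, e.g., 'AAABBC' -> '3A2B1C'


Scanning runs left to right:
  i=0: run of 'H' x 19 -> '19H'
  i=19: run of 'C' x 4 -> '4C'

RLE = 19H4C


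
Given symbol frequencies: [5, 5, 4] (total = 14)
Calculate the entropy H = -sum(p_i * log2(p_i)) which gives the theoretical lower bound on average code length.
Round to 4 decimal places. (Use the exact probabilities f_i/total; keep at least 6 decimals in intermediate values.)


Per-symbol terms -p_i * log2(p_i) with p_i = f_i/14:
  p = 5/14 = 0.357143: log2(p) = -1.485427, -p*log2(p) = 0.530510
  p = 5/14 = 0.357143: log2(p) = -1.485427, -p*log2(p) = 0.530510
  p = 4/14 = 0.285714: log2(p) = -1.807355, -p*log2(p) = 0.516387
H = 0.530510 + 0.530510 + 0.516387 = 1.577407

H = 1.5774 bits/symbol


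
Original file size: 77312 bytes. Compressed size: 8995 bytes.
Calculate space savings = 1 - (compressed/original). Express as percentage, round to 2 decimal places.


ratio = compressed/original = 8995/77312 = 0.116347
savings = 1 - ratio = 1 - 0.116347 = 0.883653
as a percentage: 0.883653 * 100 = 88.37%

Space savings = 1 - 8995/77312 = 88.37%


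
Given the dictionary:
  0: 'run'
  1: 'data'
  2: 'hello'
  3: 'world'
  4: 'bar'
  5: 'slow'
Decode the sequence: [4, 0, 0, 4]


Look up each index in the dictionary:
  4 -> 'bar'
  0 -> 'run'
  0 -> 'run'
  4 -> 'bar'

Decoded: "bar run run bar"


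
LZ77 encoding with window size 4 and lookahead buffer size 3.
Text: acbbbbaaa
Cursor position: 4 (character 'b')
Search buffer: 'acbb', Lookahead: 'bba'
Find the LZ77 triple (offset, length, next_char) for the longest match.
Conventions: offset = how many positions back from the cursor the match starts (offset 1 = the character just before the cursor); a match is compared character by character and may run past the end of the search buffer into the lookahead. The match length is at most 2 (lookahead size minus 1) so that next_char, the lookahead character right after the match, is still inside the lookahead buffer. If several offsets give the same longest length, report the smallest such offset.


Try each offset into the search buffer:
  offset=1 (pos 3, char 'b'): match length 2
  offset=2 (pos 2, char 'b'): match length 2
  offset=3 (pos 1, char 'c'): match length 0
  offset=4 (pos 0, char 'a'): match length 0
Longest match has length 2, found at offsets 1, 2; take the smallest, offset 1.
next_char = character at position 4 + 2 = 6 -> 'a'

Best match: offset=1, length=2 (matching 'bb' starting at position 3)
LZ77 triple: (1, 2, 'a')


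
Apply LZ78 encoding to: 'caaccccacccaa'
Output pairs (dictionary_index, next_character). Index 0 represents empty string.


LZ78 encoding steps:
Dictionary: {0: ''}
Step 1: w='' (idx 0), next='c' -> output (0, 'c'), add 'c' as idx 1
Step 2: w='' (idx 0), next='a' -> output (0, 'a'), add 'a' as idx 2
Step 3: w='a' (idx 2), next='c' -> output (2, 'c'), add 'ac' as idx 3
Step 4: w='c' (idx 1), next='c' -> output (1, 'c'), add 'cc' as idx 4
Step 5: w='c' (idx 1), next='a' -> output (1, 'a'), add 'ca' as idx 5
Step 6: w='cc' (idx 4), next='c' -> output (4, 'c'), add 'ccc' as idx 6
Step 7: w='a' (idx 2), next='a' -> output (2, 'a'), add 'aa' as idx 7


Encoded: [(0, 'c'), (0, 'a'), (2, 'c'), (1, 'c'), (1, 'a'), (4, 'c'), (2, 'a')]


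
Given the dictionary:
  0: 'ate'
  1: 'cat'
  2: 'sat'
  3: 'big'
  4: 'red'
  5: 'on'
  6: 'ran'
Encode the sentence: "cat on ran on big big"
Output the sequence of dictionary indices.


Look up each word in the dictionary:
  'cat' -> 1
  'on' -> 5
  'ran' -> 6
  'on' -> 5
  'big' -> 3
  'big' -> 3

Encoded: [1, 5, 6, 5, 3, 3]


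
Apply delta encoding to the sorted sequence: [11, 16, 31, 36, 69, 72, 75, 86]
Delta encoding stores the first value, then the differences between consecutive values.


First value: 11
Deltas:
  16 - 11 = 5
  31 - 16 = 15
  36 - 31 = 5
  69 - 36 = 33
  72 - 69 = 3
  75 - 72 = 3
  86 - 75 = 11


Delta encoded: [11, 5, 15, 5, 33, 3, 3, 11]


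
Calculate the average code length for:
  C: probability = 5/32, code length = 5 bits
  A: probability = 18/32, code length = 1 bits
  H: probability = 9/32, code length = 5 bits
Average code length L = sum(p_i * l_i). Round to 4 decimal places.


Weighted contributions p_i * l_i:
  C: (5/32) * 5 = 25/32
  A: (18/32) * 1 = 18/32
  H: (9/32) * 5 = 45/32
Sum = (25 + 18 + 45)/32 = 88/32

L = 88/32 = 2.7500 bits/symbol


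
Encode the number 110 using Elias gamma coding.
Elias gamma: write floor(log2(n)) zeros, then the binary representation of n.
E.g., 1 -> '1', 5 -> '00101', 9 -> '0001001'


num_bits = floor(log2(110)) + 1 = 7
leading_zeros = num_bits - 1 = 6
binary(110) = 1101110

Elias gamma(110) = '000000' + '1101110' = 0000001101110 (13 bits)


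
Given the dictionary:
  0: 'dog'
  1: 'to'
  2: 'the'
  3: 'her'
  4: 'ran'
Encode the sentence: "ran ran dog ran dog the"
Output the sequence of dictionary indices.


Look up each word in the dictionary:
  'ran' -> 4
  'ran' -> 4
  'dog' -> 0
  'ran' -> 4
  'dog' -> 0
  'the' -> 2

Encoded: [4, 4, 0, 4, 0, 2]


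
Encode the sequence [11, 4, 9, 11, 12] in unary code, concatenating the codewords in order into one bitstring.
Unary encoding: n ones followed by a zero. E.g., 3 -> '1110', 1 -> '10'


Encode each number as n ones followed by a terminating 0:
  11 -> 111111111110 (12 bits)
  4 -> 11110 (5 bits)
  9 -> 1111111110 (10 bits)
  11 -> 111111111110 (12 bits)
  12 -> 1111111111110 (13 bits)
Total length = 12 + 5 + 10 + 12 + 13 = 52 bits.

Unary([11, 4, 9, 11, 12]) = 1111111111101111011111111101111111111101111111111110 (52 bits)


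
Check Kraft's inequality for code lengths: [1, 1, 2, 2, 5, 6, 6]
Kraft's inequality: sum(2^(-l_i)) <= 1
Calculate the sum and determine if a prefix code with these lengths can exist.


Sum = 2^(-1) + 2^(-1) + 2^(-2) + 2^(-2) + 2^(-5) + 2^(-6) + 2^(-6)
    = 0.5 + 0.5 + 0.25 + 0.25 + 0.03125 + 0.015625 + 0.015625
    = 100/64 = 1.5625
Since 1.5625 > 1, Kraft's inequality is NOT satisfied.
A prefix code with these lengths CANNOT exist.

Kraft sum = 1.5625. Not satisfied.


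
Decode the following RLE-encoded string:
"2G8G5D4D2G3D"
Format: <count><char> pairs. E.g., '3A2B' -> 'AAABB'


Expanding each <count><char> pair:
  2G -> 'GG'
  8G -> 'GGGGGGGG'
  5D -> 'DDDDD'
  4D -> 'DDDD'
  2G -> 'GG'
  3D -> 'DDD'

Decoded = GGGGGGGGGGDDDDDDDDDGGDDD


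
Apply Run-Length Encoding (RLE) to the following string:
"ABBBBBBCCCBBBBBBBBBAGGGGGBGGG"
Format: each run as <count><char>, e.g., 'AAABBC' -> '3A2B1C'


Scanning runs left to right:
  i=0: run of 'A' x 1 -> '1A'
  i=1: run of 'B' x 6 -> '6B'
  i=7: run of 'C' x 3 -> '3C'
  i=10: run of 'B' x 9 -> '9B'
  i=19: run of 'A' x 1 -> '1A'
  i=20: run of 'G' x 5 -> '5G'
  i=25: run of 'B' x 1 -> '1B'
  i=26: run of 'G' x 3 -> '3G'

RLE = 1A6B3C9B1A5G1B3G


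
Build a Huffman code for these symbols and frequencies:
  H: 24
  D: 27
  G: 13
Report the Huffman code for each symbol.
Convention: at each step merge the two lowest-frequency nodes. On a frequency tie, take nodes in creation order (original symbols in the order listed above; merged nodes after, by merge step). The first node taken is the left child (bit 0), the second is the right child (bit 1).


Huffman tree construction:
Step 1: Merge G(13) + H(24) = 37
Step 2: Merge D(27) + (G+H)(37) = 64
Read each symbol's code off the tree from the root (left child = 0, right child = 1).

Codes:
  H: 11 (length 2)
  D: 0 (length 1)
  G: 10 (length 2)
Average code length: 101/64 = 1.5781 bits/symbol


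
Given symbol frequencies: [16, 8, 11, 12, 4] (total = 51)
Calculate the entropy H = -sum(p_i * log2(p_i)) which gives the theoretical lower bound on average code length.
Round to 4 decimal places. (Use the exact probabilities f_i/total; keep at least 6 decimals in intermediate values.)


Per-symbol terms -p_i * log2(p_i) with p_i = f_i/51:
  p = 16/51 = 0.313725: log2(p) = -1.672425, -p*log2(p) = 0.524682
  p = 8/51 = 0.156863: log2(p) = -2.672425, -p*log2(p) = 0.419204
  p = 11/51 = 0.215686: log2(p) = -2.212994, -p*log2(p) = 0.477312
  p = 12/51 = 0.235294: log2(p) = -2.087463, -p*log2(p) = 0.491168
  p = 4/51 = 0.078431: log2(p) = -3.672425, -p*log2(p) = 0.288033
H = 0.524682 + 0.419204 + 0.477312 + 0.491168 + 0.288033 = 2.200399

H = 2.2004 bits/symbol


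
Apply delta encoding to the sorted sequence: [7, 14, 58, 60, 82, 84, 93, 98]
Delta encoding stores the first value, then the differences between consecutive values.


First value: 7
Deltas:
  14 - 7 = 7
  58 - 14 = 44
  60 - 58 = 2
  82 - 60 = 22
  84 - 82 = 2
  93 - 84 = 9
  98 - 93 = 5


Delta encoded: [7, 7, 44, 2, 22, 2, 9, 5]


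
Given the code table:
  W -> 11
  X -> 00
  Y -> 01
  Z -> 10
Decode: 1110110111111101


Decoding:
11 -> W
10 -> Z
11 -> W
01 -> Y
11 -> W
11 -> W
11 -> W
01 -> Y


Result: WZWYWWWY


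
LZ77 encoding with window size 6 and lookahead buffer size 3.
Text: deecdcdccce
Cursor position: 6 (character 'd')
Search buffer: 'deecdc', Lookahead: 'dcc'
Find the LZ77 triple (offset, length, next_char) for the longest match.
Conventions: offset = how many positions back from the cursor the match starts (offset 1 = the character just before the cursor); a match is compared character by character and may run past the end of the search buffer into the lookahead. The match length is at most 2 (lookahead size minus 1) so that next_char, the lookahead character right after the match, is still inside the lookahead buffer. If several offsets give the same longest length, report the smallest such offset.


Try each offset into the search buffer:
  offset=1 (pos 5, char 'c'): match length 0
  offset=2 (pos 4, char 'd'): match length 2
  offset=3 (pos 3, char 'c'): match length 0
  offset=4 (pos 2, char 'e'): match length 0
  offset=5 (pos 1, char 'e'): match length 0
  offset=6 (pos 0, char 'd'): match length 1
Longest match has length 2 at offset 2.
next_char = character at position 6 + 2 = 8 -> 'c'

Best match: offset=2, length=2 (matching 'dc' starting at position 4)
LZ77 triple: (2, 2, 'c')


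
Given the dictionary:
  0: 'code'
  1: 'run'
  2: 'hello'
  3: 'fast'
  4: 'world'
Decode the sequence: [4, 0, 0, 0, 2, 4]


Look up each index in the dictionary:
  4 -> 'world'
  0 -> 'code'
  0 -> 'code'
  0 -> 'code'
  2 -> 'hello'
  4 -> 'world'

Decoded: "world code code code hello world"


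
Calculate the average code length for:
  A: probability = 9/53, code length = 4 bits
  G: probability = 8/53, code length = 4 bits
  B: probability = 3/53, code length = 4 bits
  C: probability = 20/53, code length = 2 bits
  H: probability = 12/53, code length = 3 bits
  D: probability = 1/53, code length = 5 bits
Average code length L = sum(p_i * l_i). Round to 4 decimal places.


Weighted contributions p_i * l_i:
  A: (9/53) * 4 = 36/53
  G: (8/53) * 4 = 32/53
  B: (3/53) * 4 = 12/53
  C: (20/53) * 2 = 40/53
  H: (12/53) * 3 = 36/53
  D: (1/53) * 5 = 5/53
Sum = (36 + 32 + 12 + 40 + 36 + 5)/53 = 161/53

L = 161/53 = 3.0377 bits/symbol


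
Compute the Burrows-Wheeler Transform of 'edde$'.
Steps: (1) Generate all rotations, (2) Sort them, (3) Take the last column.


Rotations (sorted):
  0: $edde -> last char: e
  1: dde$e -> last char: e
  2: de$ed -> last char: d
  3: e$edd -> last char: d
  4: edde$ -> last char: $


BWT = eedd$


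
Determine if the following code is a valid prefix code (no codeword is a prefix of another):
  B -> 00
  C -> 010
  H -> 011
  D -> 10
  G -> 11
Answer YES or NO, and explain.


Checking each pair (does one codeword prefix another?):
  B='00' vs C='010': no prefix
  B='00' vs H='011': no prefix
  B='00' vs D='10': no prefix
  B='00' vs G='11': no prefix
  C='010' vs B='00': no prefix
  C='010' vs H='011': no prefix
  C='010' vs D='10': no prefix
  C='010' vs G='11': no prefix
  H='011' vs B='00': no prefix
  H='011' vs C='010': no prefix
  H='011' vs D='10': no prefix
  H='011' vs G='11': no prefix
  D='10' vs B='00': no prefix
  D='10' vs C='010': no prefix
  D='10' vs H='011': no prefix
  D='10' vs G='11': no prefix
  G='11' vs B='00': no prefix
  G='11' vs C='010': no prefix
  G='11' vs H='011': no prefix
  G='11' vs D='10': no prefix
No violation found over all pairs.

YES -- this is a valid prefix code. No codeword is a prefix of any other codeword.


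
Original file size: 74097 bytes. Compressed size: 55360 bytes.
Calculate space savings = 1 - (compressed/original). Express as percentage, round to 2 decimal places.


ratio = compressed/original = 55360/74097 = 0.747129
savings = 1 - ratio = 1 - 0.747129 = 0.252871
as a percentage: 0.252871 * 100 = 25.29%

Space savings = 1 - 55360/74097 = 25.29%


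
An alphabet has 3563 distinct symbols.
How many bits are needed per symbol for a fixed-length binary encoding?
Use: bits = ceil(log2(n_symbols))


log2(3563) = 11.7989
Bracket: 2^11 = 2048 < 3563 <= 2^12 = 4096
So ceil(log2(3563)) = 12

bits = ceil(log2(3563)) = ceil(11.7989) = 12 bits


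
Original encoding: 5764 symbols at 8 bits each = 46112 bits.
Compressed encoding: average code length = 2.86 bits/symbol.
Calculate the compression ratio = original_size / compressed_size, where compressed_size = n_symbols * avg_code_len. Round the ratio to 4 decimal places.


original_size = n_symbols * orig_bits = 5764 * 8 = 46112 bits
compressed_size = n_symbols * avg_code_len = 5764 * 2.86 = 16485.04 bits
ratio = original_size / compressed_size = 46112 / 16485.04 = 2.7972

Compression ratio = 2.7972


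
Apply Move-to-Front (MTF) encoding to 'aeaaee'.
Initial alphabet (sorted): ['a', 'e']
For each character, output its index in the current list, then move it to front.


MTF encoding:
'a': index 0 in ['a', 'e'] -> ['a', 'e']
'e': index 1 in ['a', 'e'] -> ['e', 'a']
'a': index 1 in ['e', 'a'] -> ['a', 'e']
'a': index 0 in ['a', 'e'] -> ['a', 'e']
'e': index 1 in ['a', 'e'] -> ['e', 'a']
'e': index 0 in ['e', 'a'] -> ['e', 'a']


Output: [0, 1, 1, 0, 1, 0]


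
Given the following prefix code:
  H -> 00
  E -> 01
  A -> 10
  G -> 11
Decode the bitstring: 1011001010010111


Decoding step by step:
Bits 10 -> A
Bits 11 -> G
Bits 00 -> H
Bits 10 -> A
Bits 10 -> A
Bits 01 -> E
Bits 01 -> E
Bits 11 -> G


Decoded message: AGHAAEEG


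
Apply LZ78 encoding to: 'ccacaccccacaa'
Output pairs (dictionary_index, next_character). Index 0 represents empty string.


LZ78 encoding steps:
Dictionary: {0: ''}
Step 1: w='' (idx 0), next='c' -> output (0, 'c'), add 'c' as idx 1
Step 2: w='c' (idx 1), next='a' -> output (1, 'a'), add 'ca' as idx 2
Step 3: w='ca' (idx 2), next='c' -> output (2, 'c'), add 'cac' as idx 3
Step 4: w='c' (idx 1), next='c' -> output (1, 'c'), add 'cc' as idx 4
Step 5: w='cac' (idx 3), next='a' -> output (3, 'a'), add 'caca' as idx 5
Step 6: w='' (idx 0), next='a' -> output (0, 'a'), add 'a' as idx 6


Encoded: [(0, 'c'), (1, 'a'), (2, 'c'), (1, 'c'), (3, 'a'), (0, 'a')]


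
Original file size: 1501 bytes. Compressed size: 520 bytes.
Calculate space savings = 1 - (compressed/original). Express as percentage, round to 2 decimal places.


ratio = compressed/original = 520/1501 = 0.346436
savings = 1 - ratio = 1 - 0.346436 = 0.653564
as a percentage: 0.653564 * 100 = 65.36%

Space savings = 1 - 520/1501 = 65.36%


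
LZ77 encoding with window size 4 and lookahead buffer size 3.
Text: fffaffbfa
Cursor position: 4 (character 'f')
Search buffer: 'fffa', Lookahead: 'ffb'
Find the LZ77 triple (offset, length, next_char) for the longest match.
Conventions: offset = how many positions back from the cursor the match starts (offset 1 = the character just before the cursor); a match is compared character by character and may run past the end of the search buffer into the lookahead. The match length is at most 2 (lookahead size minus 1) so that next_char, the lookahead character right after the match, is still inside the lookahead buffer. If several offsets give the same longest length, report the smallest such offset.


Try each offset into the search buffer:
  offset=1 (pos 3, char 'a'): match length 0
  offset=2 (pos 2, char 'f'): match length 1
  offset=3 (pos 1, char 'f'): match length 2
  offset=4 (pos 0, char 'f'): match length 2
Longest match has length 2, found at offsets 3, 4; take the smallest, offset 3.
next_char = character at position 4 + 2 = 6 -> 'b'

Best match: offset=3, length=2 (matching 'ff' starting at position 1)
LZ77 triple: (3, 2, 'b')


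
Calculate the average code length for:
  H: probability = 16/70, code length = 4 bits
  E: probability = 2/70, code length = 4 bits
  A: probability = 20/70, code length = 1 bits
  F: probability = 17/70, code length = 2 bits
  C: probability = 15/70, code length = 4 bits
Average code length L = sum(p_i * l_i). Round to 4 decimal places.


Weighted contributions p_i * l_i:
  H: (16/70) * 4 = 64/70
  E: (2/70) * 4 = 8/70
  A: (20/70) * 1 = 20/70
  F: (17/70) * 2 = 34/70
  C: (15/70) * 4 = 60/70
Sum = (64 + 8 + 20 + 34 + 60)/70 = 186/70

L = 186/70 = 2.6571 bits/symbol


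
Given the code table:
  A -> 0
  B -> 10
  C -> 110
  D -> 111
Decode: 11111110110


Decoding:
111 -> D
111 -> D
10 -> B
110 -> C


Result: DDBC


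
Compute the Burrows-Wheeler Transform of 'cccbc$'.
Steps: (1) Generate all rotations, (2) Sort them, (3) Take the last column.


Rotations (sorted):
  0: $cccbc -> last char: c
  1: bc$ccc -> last char: c
  2: c$cccb -> last char: b
  3: cbc$cc -> last char: c
  4: ccbc$c -> last char: c
  5: cccbc$ -> last char: $


BWT = ccbcc$


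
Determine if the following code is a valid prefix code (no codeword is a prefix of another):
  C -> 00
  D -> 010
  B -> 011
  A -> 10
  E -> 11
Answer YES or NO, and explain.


Checking each pair (does one codeword prefix another?):
  C='00' vs D='010': no prefix
  C='00' vs B='011': no prefix
  C='00' vs A='10': no prefix
  C='00' vs E='11': no prefix
  D='010' vs C='00': no prefix
  D='010' vs B='011': no prefix
  D='010' vs A='10': no prefix
  D='010' vs E='11': no prefix
  B='011' vs C='00': no prefix
  B='011' vs D='010': no prefix
  B='011' vs A='10': no prefix
  B='011' vs E='11': no prefix
  A='10' vs C='00': no prefix
  A='10' vs D='010': no prefix
  A='10' vs B='011': no prefix
  A='10' vs E='11': no prefix
  E='11' vs C='00': no prefix
  E='11' vs D='010': no prefix
  E='11' vs B='011': no prefix
  E='11' vs A='10': no prefix
No violation found over all pairs.

YES -- this is a valid prefix code. No codeword is a prefix of any other codeword.


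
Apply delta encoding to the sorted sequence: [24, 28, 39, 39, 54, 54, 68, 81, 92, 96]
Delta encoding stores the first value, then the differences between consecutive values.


First value: 24
Deltas:
  28 - 24 = 4
  39 - 28 = 11
  39 - 39 = 0
  54 - 39 = 15
  54 - 54 = 0
  68 - 54 = 14
  81 - 68 = 13
  92 - 81 = 11
  96 - 92 = 4


Delta encoded: [24, 4, 11, 0, 15, 0, 14, 13, 11, 4]


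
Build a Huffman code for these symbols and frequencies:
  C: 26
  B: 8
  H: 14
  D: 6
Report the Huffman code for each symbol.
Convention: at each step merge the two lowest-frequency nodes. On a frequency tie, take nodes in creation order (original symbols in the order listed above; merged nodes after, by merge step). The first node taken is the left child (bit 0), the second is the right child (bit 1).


Huffman tree construction:
Step 1: Merge D(6) + B(8) = 14
Step 2: Merge H(14) + (D+B)(14) = 28
Step 3: Merge C(26) + (H+(D+B))(28) = 54
Read each symbol's code off the tree from the root (left child = 0, right child = 1).

Codes:
  C: 0 (length 1)
  B: 111 (length 3)
  H: 10 (length 2)
  D: 110 (length 3)
Average code length: 96/54 = 1.7778 bits/symbol


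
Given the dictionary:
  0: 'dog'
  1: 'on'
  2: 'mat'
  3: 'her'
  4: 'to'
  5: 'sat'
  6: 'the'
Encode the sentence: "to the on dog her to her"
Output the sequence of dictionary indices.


Look up each word in the dictionary:
  'to' -> 4
  'the' -> 6
  'on' -> 1
  'dog' -> 0
  'her' -> 3
  'to' -> 4
  'her' -> 3

Encoded: [4, 6, 1, 0, 3, 4, 3]


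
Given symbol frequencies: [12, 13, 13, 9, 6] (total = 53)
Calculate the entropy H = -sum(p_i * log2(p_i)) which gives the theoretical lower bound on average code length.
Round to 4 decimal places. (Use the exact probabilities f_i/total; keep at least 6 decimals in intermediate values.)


Per-symbol terms -p_i * log2(p_i) with p_i = f_i/53:
  p = 12/53 = 0.226415: log2(p) = -2.142958, -p*log2(p) = 0.485198
  p = 13/53 = 0.245283: log2(p) = -2.027481, -p*log2(p) = 0.497307
  p = 13/53 = 0.245283: log2(p) = -2.027481, -p*log2(p) = 0.497307
  p = 9/53 = 0.169811: log2(p) = -2.557995, -p*log2(p) = 0.434377
  p = 6/53 = 0.113208: log2(p) = -3.142958, -p*log2(p) = 0.355807
H = 0.485198 + 0.497307 + 0.497307 + 0.434377 + 0.355807 = 2.269996

H = 2.27 bits/symbol


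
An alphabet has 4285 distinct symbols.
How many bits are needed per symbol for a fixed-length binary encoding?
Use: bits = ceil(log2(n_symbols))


log2(4285) = 12.0651
Bracket: 2^12 = 4096 < 4285 <= 2^13 = 8192
So ceil(log2(4285)) = 13

bits = ceil(log2(4285)) = ceil(12.0651) = 13 bits


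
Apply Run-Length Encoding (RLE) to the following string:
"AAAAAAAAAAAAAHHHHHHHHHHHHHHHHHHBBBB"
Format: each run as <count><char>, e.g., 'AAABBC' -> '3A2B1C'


Scanning runs left to right:
  i=0: run of 'A' x 13 -> '13A'
  i=13: run of 'H' x 18 -> '18H'
  i=31: run of 'B' x 4 -> '4B'

RLE = 13A18H4B


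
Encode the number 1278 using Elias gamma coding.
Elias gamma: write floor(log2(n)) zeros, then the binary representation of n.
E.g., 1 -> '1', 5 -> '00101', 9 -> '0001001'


num_bits = floor(log2(1278)) + 1 = 11
leading_zeros = num_bits - 1 = 10
binary(1278) = 10011111110

Elias gamma(1278) = '0000000000' + '10011111110' = 000000000010011111110 (21 bits)


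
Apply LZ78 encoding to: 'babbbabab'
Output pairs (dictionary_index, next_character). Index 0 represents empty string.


LZ78 encoding steps:
Dictionary: {0: ''}
Step 1: w='' (idx 0), next='b' -> output (0, 'b'), add 'b' as idx 1
Step 2: w='' (idx 0), next='a' -> output (0, 'a'), add 'a' as idx 2
Step 3: w='b' (idx 1), next='b' -> output (1, 'b'), add 'bb' as idx 3
Step 4: w='b' (idx 1), next='a' -> output (1, 'a'), add 'ba' as idx 4
Step 5: w='ba' (idx 4), next='b' -> output (4, 'b'), add 'bab' as idx 5


Encoded: [(0, 'b'), (0, 'a'), (1, 'b'), (1, 'a'), (4, 'b')]


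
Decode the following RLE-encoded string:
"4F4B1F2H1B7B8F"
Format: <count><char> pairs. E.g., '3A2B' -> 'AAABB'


Expanding each <count><char> pair:
  4F -> 'FFFF'
  4B -> 'BBBB'
  1F -> 'F'
  2H -> 'HH'
  1B -> 'B'
  7B -> 'BBBBBBB'
  8F -> 'FFFFFFFF'

Decoded = FFFFBBBBFHHBBBBBBBBFFFFFFFF


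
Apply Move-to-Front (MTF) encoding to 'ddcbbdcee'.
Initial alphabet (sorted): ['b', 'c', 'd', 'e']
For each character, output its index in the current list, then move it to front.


MTF encoding:
'd': index 2 in ['b', 'c', 'd', 'e'] -> ['d', 'b', 'c', 'e']
'd': index 0 in ['d', 'b', 'c', 'e'] -> ['d', 'b', 'c', 'e']
'c': index 2 in ['d', 'b', 'c', 'e'] -> ['c', 'd', 'b', 'e']
'b': index 2 in ['c', 'd', 'b', 'e'] -> ['b', 'c', 'd', 'e']
'b': index 0 in ['b', 'c', 'd', 'e'] -> ['b', 'c', 'd', 'e']
'd': index 2 in ['b', 'c', 'd', 'e'] -> ['d', 'b', 'c', 'e']
'c': index 2 in ['d', 'b', 'c', 'e'] -> ['c', 'd', 'b', 'e']
'e': index 3 in ['c', 'd', 'b', 'e'] -> ['e', 'c', 'd', 'b']
'e': index 0 in ['e', 'c', 'd', 'b'] -> ['e', 'c', 'd', 'b']


Output: [2, 0, 2, 2, 0, 2, 2, 3, 0]


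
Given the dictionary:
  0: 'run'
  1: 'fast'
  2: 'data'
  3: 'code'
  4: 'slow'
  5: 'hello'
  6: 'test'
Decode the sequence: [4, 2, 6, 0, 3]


Look up each index in the dictionary:
  4 -> 'slow'
  2 -> 'data'
  6 -> 'test'
  0 -> 'run'
  3 -> 'code'

Decoded: "slow data test run code"


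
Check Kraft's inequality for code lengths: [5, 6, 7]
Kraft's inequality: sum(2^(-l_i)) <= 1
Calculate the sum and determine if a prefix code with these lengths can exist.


Sum = 2^(-5) + 2^(-6) + 2^(-7)
    = 0.03125 + 0.015625 + 0.0078125
    = 7/128 = 0.0546875
Since 0.0546875 <= 1, Kraft's inequality IS satisfied.
A prefix code with these lengths CAN exist.

Kraft sum = 0.0546875. Satisfied.


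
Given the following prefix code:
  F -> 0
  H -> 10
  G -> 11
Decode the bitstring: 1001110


Decoding step by step:
Bits 10 -> H
Bits 0 -> F
Bits 11 -> G
Bits 10 -> H


Decoded message: HFGH


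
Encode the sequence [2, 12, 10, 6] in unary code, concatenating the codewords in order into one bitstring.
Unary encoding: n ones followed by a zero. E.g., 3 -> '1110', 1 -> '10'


Encode each number as n ones followed by a terminating 0:
  2 -> 110 (3 bits)
  12 -> 1111111111110 (13 bits)
  10 -> 11111111110 (11 bits)
  6 -> 1111110 (7 bits)
Total length = 3 + 13 + 11 + 7 = 34 bits.

Unary([2, 12, 10, 6]) = 1101111111111110111111111101111110 (34 bits)


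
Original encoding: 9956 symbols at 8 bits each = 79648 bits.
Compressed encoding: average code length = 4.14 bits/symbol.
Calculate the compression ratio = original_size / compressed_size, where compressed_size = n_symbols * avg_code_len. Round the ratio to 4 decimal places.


original_size = n_symbols * orig_bits = 9956 * 8 = 79648 bits
compressed_size = n_symbols * avg_code_len = 9956 * 4.14 = 41217.84 bits
ratio = original_size / compressed_size = 79648 / 41217.84 = 1.9324

Compression ratio = 1.9324
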